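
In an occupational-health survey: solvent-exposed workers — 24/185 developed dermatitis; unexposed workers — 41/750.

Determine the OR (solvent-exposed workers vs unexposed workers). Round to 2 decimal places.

OR = (24 × 709) / (161 × 41) = 17016/6601 ≈ 2.58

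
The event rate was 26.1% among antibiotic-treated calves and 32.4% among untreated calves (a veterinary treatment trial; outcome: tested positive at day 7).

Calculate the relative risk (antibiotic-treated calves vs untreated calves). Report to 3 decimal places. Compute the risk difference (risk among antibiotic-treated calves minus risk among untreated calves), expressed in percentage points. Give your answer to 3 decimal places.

RR = 0.806; RD = -6.300

RR = 0.2610 / 0.3240 = 0.806
risk difference = 0.2610 − 0.3240 = -0.0630 → -6.300 percentage points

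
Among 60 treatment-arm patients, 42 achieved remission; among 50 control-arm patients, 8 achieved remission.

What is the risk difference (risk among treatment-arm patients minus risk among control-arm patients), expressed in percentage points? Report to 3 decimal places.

RD: 54.000

risk, treatment-arm patients = 42/60 = 0.7000
risk, control-arm patients = 8/50 = 0.1600
risk difference = 0.7000 − 0.1600 = 0.5400 → 54.000 percentage points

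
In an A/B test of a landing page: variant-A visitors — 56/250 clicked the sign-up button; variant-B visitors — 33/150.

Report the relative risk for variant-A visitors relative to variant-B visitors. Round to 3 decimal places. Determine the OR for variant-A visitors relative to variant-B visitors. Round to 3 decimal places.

RR = 1.018; OR = 1.023

risk, variant-A visitors = 56/250 = 0.2240
risk, variant-B visitors = 33/150 = 0.2200
RR = 0.2240 / 0.2200 = 1.018
odds, variant-A visitors = 56/194 = 0.2887
odds, variant-B visitors = 33/117 = 0.2821
OR = 0.2887 / 0.2821 = 1.023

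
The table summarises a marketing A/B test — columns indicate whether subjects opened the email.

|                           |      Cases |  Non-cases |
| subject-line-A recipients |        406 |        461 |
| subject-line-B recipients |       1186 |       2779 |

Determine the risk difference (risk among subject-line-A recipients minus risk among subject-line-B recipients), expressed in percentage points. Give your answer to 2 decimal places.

risk, subject-line-A recipients = 406/867 = 0.4683
risk, subject-line-B recipients = 1186/3965 = 0.2991
risk difference = 0.4683 − 0.2991 = 0.1692 → 16.92 percentage points

16.92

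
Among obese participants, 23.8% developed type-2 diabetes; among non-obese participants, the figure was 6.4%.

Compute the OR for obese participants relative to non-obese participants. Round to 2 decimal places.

odds, obese participants = 0.2380/0.7620 = 0.3123
odds, non-obese participants = 0.0640/0.9360 = 0.0684
OR = 0.3123 / 0.0684 = 4.57

OR = 4.57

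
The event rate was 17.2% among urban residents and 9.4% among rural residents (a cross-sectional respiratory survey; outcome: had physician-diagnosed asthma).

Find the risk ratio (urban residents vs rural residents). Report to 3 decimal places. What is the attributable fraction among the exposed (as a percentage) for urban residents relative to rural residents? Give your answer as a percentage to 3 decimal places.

RR = 1.830; AR% = 45.349%

RR = 0.1720 / 0.0940 = 1.830
AR% = (0.1720 − 0.0940) / 0.1720 = 0.4535 → 45.349%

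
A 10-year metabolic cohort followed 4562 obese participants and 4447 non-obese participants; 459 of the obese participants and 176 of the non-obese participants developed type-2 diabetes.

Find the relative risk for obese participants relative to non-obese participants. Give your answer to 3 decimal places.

risk, obese participants = 459/4562 = 0.10061
risk, non-obese participants = 176/4447 = 0.03958
RR = 0.10061 / 0.03958 = 2.542

RR = 2.542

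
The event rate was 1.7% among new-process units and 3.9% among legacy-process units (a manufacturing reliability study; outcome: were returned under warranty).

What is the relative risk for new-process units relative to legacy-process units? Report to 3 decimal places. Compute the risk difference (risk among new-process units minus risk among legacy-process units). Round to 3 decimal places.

RR = 0.01700 / 0.03900 = 0.436
risk difference = 0.01700 − 0.03900 = -0.022

RR = 0.436; RD = -0.022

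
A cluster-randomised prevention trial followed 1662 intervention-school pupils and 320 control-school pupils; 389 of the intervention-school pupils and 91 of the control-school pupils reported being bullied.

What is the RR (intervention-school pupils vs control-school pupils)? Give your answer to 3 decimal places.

0.823

risk, intervention-school pupils = 389/1662 = 0.2341
risk, control-school pupils = 91/320 = 0.2844
RR = 0.2341 / 0.2844 = 0.823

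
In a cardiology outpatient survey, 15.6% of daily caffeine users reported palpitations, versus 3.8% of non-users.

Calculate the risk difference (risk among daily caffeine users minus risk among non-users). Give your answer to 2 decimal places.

risk difference = 0.15600 − 0.03800 = 0.12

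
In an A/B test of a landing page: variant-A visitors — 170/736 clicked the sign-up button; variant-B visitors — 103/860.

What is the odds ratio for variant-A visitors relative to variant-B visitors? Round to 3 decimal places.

OR = (170 × 757) / (566 × 103) = 128690/58298 ≈ 2.207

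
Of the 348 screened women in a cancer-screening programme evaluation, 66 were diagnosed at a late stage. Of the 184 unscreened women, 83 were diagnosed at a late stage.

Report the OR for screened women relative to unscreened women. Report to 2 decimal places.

OR = (66 × 101) / (282 × 83) = 6666/23406 ≈ 0.28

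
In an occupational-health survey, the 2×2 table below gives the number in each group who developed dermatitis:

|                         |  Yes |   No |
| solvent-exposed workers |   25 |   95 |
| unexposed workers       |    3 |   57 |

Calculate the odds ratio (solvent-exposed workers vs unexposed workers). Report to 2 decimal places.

OR ≈ 5.00

odds, solvent-exposed workers = 25/95 = 0.2632
odds, unexposed workers = 3/57 = 0.0526
OR = 0.2632 / 0.0526 = 5.00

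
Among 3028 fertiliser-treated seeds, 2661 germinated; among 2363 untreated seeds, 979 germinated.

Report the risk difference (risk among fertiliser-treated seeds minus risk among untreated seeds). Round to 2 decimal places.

risk, fertiliser-treated seeds = 2661/3028 = 0.8788
risk, untreated seeds = 979/2363 = 0.4143
risk difference = 0.8788 − 0.4143 = 0.46

RD ≈ 0.46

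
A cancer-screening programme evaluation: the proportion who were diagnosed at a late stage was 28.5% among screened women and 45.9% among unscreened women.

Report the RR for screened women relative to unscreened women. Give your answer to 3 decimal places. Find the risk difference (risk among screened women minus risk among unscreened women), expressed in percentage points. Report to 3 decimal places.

RR = 0.621; RD = -17.400

RR = 0.2850 / 0.4590 = 0.621
risk difference = 0.2850 − 0.4590 = -0.1740 → -17.400 percentage points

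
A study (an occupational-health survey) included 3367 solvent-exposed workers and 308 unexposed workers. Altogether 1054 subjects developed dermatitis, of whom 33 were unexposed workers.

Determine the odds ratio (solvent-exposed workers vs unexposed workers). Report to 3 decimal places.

solvent-exposed workers with the outcome: 1054 − 33 = 1021
solvent-exposed workers without the outcome: 3367 − 1021 = 2346
unexposed workers without the outcome: 308 − 33 = 275
OR = (1021 × 275) / (2346 × 33) = 280775/77418 ≈ 3.627

3.627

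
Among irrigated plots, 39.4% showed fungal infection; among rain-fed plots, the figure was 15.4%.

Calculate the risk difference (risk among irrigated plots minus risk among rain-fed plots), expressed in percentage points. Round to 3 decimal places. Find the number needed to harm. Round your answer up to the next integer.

risk difference = 0.3940 − 0.1540 = 0.2400 → 24.000 percentage points
absolute risk difference = 0.240000
1 / 0.240000 = 4.167 → round up → 5

RD = 24.000; NNH = 5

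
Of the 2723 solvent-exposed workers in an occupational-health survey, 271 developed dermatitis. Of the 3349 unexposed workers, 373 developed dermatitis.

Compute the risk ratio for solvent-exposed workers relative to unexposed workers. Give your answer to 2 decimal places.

risk, solvent-exposed workers = 271/2723 = 0.0995
risk, unexposed workers = 373/3349 = 0.1114
RR = 0.0995 / 0.1114 = 0.89

0.89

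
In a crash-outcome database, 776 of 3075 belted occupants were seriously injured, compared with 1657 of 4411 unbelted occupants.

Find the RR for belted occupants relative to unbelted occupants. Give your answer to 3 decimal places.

risk, belted occupants = 776/3075 = 0.2524
risk, unbelted occupants = 1657/4411 = 0.3757
RR = 0.2524 / 0.3757 = 0.672

RR ≈ 0.672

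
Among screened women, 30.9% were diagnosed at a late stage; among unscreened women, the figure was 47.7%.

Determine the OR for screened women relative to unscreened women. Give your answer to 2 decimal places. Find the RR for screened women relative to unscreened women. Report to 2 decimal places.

OR = 0.49; RR = 0.65

odds, screened women = 0.3090/0.6910 = 0.4472
odds, unscreened women = 0.4770/0.5230 = 0.9120
OR = 0.4472 / 0.9120 = 0.49
RR = 0.3090 / 0.4770 = 0.65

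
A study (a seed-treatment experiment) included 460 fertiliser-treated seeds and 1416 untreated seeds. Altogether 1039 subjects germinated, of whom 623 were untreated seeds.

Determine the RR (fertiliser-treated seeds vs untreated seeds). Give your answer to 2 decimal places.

RR ≈ 2.06

fertiliser-treated seeds with the outcome: 1039 − 623 = 416
fertiliser-treated seeds without the outcome: 460 − 416 = 44
untreated seeds without the outcome: 1416 − 623 = 793
risk, fertiliser-treated seeds = 416/460 = 0.9043
risk, untreated seeds = 623/1416 = 0.4400
RR = 0.9043 / 0.4400 = 2.06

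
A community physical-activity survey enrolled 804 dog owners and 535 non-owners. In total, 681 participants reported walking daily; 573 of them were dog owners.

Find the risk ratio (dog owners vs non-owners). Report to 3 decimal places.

dog owners without the outcome: 804 − 573 = 231
non-owners with the outcome: 681 − 573 = 108
non-owners without the outcome: 535 − 108 = 427
risk, dog owners = 573/804 = 0.7127
risk, non-owners = 108/535 = 0.2019
RR = 0.7127 / 0.2019 = 3.530

RR: 3.530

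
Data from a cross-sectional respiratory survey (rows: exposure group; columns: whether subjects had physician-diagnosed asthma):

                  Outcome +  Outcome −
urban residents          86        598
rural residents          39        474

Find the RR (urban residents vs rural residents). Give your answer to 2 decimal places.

risk, urban residents = 86/684 = 0.1257
risk, rural residents = 39/513 = 0.0760
RR = 0.1257 / 0.0760 = 1.65

RR = 1.65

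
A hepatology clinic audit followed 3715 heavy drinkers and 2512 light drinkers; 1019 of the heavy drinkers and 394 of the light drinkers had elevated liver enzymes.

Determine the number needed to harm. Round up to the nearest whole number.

risk, heavy drinkers = 1019/3715 = 0.274293
risk, light drinkers = 394/2512 = 0.156847
absolute risk difference = 0.117446
1 / 0.117446 = 8.515 → round up → 9

NNH: 9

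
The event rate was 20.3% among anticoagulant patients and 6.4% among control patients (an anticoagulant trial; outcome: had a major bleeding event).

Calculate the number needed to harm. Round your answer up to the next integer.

NNH = 8

absolute risk difference = 0.139000
1 / 0.139000 = 7.194 → round up → 8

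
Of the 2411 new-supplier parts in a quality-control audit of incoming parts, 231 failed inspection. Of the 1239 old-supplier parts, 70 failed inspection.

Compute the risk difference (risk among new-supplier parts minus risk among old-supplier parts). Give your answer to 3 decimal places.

risk, new-supplier parts = 231/2411 = 0.0958
risk, old-supplier parts = 70/1239 = 0.0565
risk difference = 0.0958 − 0.0565 = 0.039

RD: 0.039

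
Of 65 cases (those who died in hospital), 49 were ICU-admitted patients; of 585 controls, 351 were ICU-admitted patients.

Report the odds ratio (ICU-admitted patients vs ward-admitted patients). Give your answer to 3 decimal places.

OR = (49 × 234) / (351 × 16) = 11466/5616 ≈ 2.042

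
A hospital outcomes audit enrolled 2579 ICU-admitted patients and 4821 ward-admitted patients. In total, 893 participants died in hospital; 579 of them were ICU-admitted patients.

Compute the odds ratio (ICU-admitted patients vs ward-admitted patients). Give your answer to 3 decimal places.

4.155

ICU-admitted patients without the outcome: 2579 − 579 = 2000
ward-admitted patients with the outcome: 893 − 579 = 314
ward-admitted patients without the outcome: 4821 − 314 = 4507
OR = (579 × 4507) / (2000 × 314) = 2609553/628000 ≈ 4.155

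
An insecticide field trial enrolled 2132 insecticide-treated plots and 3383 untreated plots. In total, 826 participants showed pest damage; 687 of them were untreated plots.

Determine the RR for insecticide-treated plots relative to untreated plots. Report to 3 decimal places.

0.321

insecticide-treated plots with the outcome: 826 − 687 = 139
insecticide-treated plots without the outcome: 2132 − 139 = 1993
untreated plots without the outcome: 3383 − 687 = 2696
risk, insecticide-treated plots = 139/2132 = 0.0652
risk, untreated plots = 687/3383 = 0.2031
RR = 0.0652 / 0.2031 = 0.321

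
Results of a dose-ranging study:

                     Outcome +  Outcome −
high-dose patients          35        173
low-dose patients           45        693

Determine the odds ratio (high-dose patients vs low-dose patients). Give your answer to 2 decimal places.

OR = (35 × 693) / (173 × 45) = 24255/7785 ≈ 3.12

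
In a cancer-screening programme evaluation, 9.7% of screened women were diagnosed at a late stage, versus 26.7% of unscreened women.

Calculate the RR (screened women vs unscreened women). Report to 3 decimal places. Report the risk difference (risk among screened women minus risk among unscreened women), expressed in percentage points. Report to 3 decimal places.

RR = 0.363; RD = -17.000

RR = 0.0970 / 0.2670 = 0.363
risk difference = 0.0970 − 0.2670 = -0.1700 → -17.000 percentage points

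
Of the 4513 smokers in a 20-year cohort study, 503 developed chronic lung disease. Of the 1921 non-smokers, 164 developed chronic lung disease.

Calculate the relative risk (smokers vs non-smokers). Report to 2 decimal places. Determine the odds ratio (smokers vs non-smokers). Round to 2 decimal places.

risk, smokers = 503/4513 = 0.1115
risk, non-smokers = 164/1921 = 0.0854
RR = 0.1115 / 0.0854 = 1.31
OR = (503 × 1757) / (4010 × 164) = 883771/657640 ≈ 1.34

RR = 1.31; OR = 1.34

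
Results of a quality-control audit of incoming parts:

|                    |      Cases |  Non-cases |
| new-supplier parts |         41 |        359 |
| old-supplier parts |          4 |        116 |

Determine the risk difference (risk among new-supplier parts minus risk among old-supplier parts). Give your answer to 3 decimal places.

RD = 0.069

risk, new-supplier parts = 41/400 = 0.10250
risk, old-supplier parts = 4/120 = 0.03333
risk difference = 0.10250 − 0.03333 = 0.069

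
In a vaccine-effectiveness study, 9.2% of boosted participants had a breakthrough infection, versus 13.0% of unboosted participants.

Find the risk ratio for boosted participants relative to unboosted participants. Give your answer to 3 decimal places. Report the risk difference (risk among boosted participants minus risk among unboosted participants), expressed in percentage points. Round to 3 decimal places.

RR = 0.708; RD = -3.800

RR = 0.0920 / 0.1300 = 0.708
risk difference = 0.0920 − 0.1300 = -0.0380 → -3.800 percentage points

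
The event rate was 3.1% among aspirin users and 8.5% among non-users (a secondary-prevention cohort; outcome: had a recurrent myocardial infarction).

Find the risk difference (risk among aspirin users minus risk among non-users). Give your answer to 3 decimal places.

risk difference = 0.03100 − 0.08500 = -0.054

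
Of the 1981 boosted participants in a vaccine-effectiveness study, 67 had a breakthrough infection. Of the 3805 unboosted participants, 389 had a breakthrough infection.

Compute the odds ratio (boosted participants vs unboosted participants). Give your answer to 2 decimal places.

OR = (67 × 3416) / (1914 × 389) = 228872/744546 ≈ 0.31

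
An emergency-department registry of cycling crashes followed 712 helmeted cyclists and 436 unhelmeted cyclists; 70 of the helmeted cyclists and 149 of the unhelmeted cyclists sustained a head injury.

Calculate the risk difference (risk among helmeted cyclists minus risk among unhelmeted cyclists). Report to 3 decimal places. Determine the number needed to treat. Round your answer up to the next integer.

risk, helmeted cyclists = 70/712 = 0.0983
risk, unhelmeted cyclists = 149/436 = 0.3417
risk difference = 0.0983 − 0.3417 = -0.243
absolute risk difference = 0.243429
1 / 0.243429 = 4.108 → round up → 5

RD = -0.243; NNT = 5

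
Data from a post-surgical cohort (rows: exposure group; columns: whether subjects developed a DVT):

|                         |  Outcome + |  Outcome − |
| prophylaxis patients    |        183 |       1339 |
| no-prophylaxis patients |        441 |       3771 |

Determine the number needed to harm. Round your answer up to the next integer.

NNH: 65

risk, prophylaxis patients = 183/1522 = 0.120237
risk, no-prophylaxis patients = 441/4212 = 0.104701
absolute risk difference = 0.015536
1 / 0.015536 = 64.367 → round up → 65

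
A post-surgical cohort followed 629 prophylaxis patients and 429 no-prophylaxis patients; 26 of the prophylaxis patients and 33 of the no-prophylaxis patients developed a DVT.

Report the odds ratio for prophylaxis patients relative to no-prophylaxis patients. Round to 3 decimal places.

OR = (26 × 396) / (603 × 33) = 10296/19899 ≈ 0.517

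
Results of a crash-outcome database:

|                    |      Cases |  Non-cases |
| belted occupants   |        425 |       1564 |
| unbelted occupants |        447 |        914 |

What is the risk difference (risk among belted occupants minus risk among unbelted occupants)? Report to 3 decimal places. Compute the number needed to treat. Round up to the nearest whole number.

risk, belted occupants = 425/1989 = 0.2137
risk, unbelted occupants = 447/1361 = 0.3284
risk difference = 0.2137 − 0.3284 = -0.115
absolute risk difference = 0.114760
1 / 0.114760 = 8.714 → round up → 9

RD = -0.115; NNT = 9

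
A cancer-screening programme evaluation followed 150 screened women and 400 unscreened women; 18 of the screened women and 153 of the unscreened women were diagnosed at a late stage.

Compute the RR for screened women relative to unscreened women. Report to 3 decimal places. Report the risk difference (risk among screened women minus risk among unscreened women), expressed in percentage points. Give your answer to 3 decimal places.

risk, screened women = 18/150 = 0.1200
risk, unscreened women = 153/400 = 0.3825
RR = 0.1200 / 0.3825 = 0.314
risk difference = 0.1200 − 0.3825 = -0.2625 → -26.250 percentage points

RR = 0.314; RD = -26.250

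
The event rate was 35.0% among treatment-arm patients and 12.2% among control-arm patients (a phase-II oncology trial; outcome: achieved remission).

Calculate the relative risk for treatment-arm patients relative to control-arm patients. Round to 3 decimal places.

RR = 0.3500 / 0.1220 = 2.869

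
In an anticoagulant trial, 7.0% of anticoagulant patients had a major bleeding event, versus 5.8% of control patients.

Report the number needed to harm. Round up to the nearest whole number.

absolute risk difference = 0.012000
1 / 0.012000 = 83.333 → round up → 84

84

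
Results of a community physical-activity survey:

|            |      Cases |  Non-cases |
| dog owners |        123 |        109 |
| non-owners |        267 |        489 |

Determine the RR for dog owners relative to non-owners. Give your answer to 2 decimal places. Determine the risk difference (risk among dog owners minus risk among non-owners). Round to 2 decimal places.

RR = 1.50; RD = 0.18

risk, dog owners = 123/232 = 0.5302
risk, non-owners = 267/756 = 0.3532
RR = 0.5302 / 0.3532 = 1.50
risk difference = 0.5302 − 0.3532 = 0.18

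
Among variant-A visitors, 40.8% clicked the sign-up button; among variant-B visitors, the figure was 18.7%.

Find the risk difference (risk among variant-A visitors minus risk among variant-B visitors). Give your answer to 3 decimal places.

risk difference = 0.4080 − 0.1870 = 0.221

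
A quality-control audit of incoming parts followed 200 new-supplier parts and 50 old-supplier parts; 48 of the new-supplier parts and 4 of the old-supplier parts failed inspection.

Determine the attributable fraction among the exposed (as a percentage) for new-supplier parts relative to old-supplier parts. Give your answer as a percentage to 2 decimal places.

66.67%

risk, new-supplier parts = 48/200 = 0.2400
risk, old-supplier parts = 4/50 = 0.0800
AR% = (0.2400 − 0.0800) / 0.2400 = 0.6667 → 66.67%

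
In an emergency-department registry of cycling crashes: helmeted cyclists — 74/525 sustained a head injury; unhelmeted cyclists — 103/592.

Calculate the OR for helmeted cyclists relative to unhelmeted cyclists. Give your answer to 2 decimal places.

OR = (74 × 489) / (451 × 103) = 36186/46453 ≈ 0.78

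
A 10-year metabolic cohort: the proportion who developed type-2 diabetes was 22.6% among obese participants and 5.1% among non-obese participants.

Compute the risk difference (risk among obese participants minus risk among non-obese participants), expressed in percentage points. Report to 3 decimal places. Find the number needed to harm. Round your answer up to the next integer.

risk difference = 0.2260 − 0.0510 = 0.1750 → 17.500 percentage points
absolute risk difference = 0.175000
1 / 0.175000 = 5.714 → round up → 6

RD = 17.500; NNH = 6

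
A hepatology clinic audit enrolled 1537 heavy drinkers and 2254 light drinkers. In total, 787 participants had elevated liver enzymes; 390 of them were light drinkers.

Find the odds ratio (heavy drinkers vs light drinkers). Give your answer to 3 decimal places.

heavy drinkers with the outcome: 787 − 390 = 397
heavy drinkers without the outcome: 1537 − 397 = 1140
light drinkers without the outcome: 2254 − 390 = 1864
odds, heavy drinkers = 397/1140 = 0.3482
odds, light drinkers = 390/1864 = 0.2092
OR = 0.3482 / 0.2092 = 1.664

OR = 1.664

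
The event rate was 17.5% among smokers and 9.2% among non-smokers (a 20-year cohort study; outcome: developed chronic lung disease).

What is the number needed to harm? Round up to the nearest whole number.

NNH = 13

absolute risk difference = 0.083000
1 / 0.083000 = 12.048 → round up → 13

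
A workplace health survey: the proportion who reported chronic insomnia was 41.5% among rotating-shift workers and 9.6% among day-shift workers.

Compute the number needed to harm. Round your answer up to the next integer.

4

absolute risk difference = 0.319000
1 / 0.319000 = 3.135 → round up → 4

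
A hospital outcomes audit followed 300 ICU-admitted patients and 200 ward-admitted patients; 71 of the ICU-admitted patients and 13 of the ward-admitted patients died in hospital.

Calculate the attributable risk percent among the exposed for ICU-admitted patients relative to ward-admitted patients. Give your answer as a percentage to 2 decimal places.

AR% ≈ 72.54%

risk, ICU-admitted patients = 71/300 = 0.2367
risk, ward-admitted patients = 13/200 = 0.0650
AR% = (0.2367 − 0.0650) / 0.2367 = 0.7254 → 72.54%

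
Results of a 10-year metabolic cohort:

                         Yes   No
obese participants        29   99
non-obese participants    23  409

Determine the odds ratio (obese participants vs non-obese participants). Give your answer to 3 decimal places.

OR = (29 × 409) / (99 × 23) = 11861/2277 ≈ 5.209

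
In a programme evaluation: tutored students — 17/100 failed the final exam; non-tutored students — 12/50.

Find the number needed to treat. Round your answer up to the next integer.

risk, tutored students = 17/100 = 0.170000
risk, non-tutored students = 12/50 = 0.240000
absolute risk difference = 0.070000
1 / 0.070000 = 14.286 → round up → 15

NNT ≈ 15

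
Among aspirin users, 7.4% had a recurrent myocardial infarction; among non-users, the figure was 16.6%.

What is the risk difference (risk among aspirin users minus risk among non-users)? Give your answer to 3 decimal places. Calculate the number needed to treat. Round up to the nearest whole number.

RD = -0.092; NNT = 11

risk difference = 0.0740 − 0.1660 = -0.092
absolute risk difference = 0.092000
1 / 0.092000 = 10.870 → round up → 11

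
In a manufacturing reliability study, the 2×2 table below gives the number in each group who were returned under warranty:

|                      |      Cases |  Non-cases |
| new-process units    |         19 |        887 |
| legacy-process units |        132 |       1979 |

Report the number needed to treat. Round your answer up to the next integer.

risk, new-process units = 19/906 = 0.020971
risk, legacy-process units = 132/2111 = 0.062530
absolute risk difference = 0.041558
1 / 0.041558 = 24.063 → round up → 25

25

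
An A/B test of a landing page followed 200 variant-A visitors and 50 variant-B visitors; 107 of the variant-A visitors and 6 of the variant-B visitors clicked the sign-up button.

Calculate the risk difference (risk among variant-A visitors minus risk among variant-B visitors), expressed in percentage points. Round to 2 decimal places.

risk, variant-A visitors = 107/200 = 0.5350
risk, variant-B visitors = 6/50 = 0.1200
risk difference = 0.5350 − 0.1200 = 0.4150 → 41.50 percentage points

41.50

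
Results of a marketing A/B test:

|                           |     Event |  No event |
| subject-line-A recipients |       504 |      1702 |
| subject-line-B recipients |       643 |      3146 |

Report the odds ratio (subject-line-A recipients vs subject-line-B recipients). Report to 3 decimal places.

odds, subject-line-A recipients = 504/1702 = 0.2961
odds, subject-line-B recipients = 643/3146 = 0.2044
OR = 0.2961 / 0.2044 = 1.449

OR: 1.449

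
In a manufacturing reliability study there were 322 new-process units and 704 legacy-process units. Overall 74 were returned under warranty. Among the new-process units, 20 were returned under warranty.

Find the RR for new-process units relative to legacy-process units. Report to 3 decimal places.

new-process units without the outcome: 322 − 20 = 302
legacy-process units with the outcome: 74 − 20 = 54
legacy-process units without the outcome: 704 − 54 = 650
risk, new-process units = 20/322 = 0.0621
risk, legacy-process units = 54/704 = 0.0767
RR = 0.0621 / 0.0767 = 0.810

RR: 0.810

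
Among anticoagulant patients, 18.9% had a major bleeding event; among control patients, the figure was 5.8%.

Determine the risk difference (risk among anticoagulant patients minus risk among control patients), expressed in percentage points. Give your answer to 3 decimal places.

RD = 13.100

risk difference = 0.1890 − 0.0580 = 0.1310 → 13.100 percentage points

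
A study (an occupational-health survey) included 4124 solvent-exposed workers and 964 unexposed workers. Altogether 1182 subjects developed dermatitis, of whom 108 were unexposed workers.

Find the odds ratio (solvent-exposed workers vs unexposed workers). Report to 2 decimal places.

OR ≈ 2.79

solvent-exposed workers with the outcome: 1182 − 108 = 1074
solvent-exposed workers without the outcome: 4124 − 1074 = 3050
unexposed workers without the outcome: 964 − 108 = 856
odds, solvent-exposed workers = 1074/3050 = 0.3521
odds, unexposed workers = 108/856 = 0.1262
OR = 0.3521 / 0.1262 = 2.79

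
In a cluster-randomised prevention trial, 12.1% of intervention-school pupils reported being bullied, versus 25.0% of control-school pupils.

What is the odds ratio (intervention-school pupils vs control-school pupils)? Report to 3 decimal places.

odds, intervention-school pupils = 0.1210/0.8790 = 0.1377
odds, control-school pupils = 0.2500/0.7500 = 0.3333
OR = 0.1377 / 0.3333 = 0.413

OR: 0.413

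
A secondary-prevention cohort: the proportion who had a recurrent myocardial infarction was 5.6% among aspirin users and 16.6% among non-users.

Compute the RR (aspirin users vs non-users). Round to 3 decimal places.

RR = 0.0560 / 0.1660 = 0.337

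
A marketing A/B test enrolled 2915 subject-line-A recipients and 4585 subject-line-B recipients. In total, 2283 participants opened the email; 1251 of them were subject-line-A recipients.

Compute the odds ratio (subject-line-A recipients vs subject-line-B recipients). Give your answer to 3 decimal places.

OR: 2.588

subject-line-A recipients without the outcome: 2915 − 1251 = 1664
subject-line-B recipients with the outcome: 2283 − 1251 = 1032
subject-line-B recipients without the outcome: 4585 − 1032 = 3553
odds, subject-line-A recipients = 1251/1664 = 0.7518
odds, subject-line-B recipients = 1032/3553 = 0.2905
OR = 0.7518 / 0.2905 = 2.588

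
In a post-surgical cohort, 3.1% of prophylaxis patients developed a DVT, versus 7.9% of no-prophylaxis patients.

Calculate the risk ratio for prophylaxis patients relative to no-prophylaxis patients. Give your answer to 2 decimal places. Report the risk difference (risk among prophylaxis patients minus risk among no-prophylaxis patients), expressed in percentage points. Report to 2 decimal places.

RR = 0.39; RD = -4.80

RR = 0.03100 / 0.07900 = 0.39
risk difference = 0.03100 − 0.07900 = -0.04800 → -4.80 percentage points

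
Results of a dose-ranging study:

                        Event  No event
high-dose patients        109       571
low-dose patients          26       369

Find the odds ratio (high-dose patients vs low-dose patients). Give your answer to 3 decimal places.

OR = (109 × 369) / (571 × 26) = 40221/14846 ≈ 2.709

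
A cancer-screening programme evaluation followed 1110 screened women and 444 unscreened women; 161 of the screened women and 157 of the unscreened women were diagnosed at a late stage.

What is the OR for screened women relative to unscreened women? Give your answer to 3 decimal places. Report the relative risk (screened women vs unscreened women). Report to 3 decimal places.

OR = (161 × 287) / (949 × 157) = 46207/148993 ≈ 0.310
risk, screened women = 161/1110 = 0.1450
risk, unscreened women = 157/444 = 0.3536
RR = 0.1450 / 0.3536 = 0.410

OR = 0.310; RR = 0.410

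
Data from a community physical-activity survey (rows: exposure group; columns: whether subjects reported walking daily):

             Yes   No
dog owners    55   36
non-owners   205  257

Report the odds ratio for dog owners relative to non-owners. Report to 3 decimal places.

odds, dog owners = 55/36 = 1.5278
odds, non-owners = 205/257 = 0.7977
OR = 1.5278 / 0.7977 = 1.915

OR: 1.915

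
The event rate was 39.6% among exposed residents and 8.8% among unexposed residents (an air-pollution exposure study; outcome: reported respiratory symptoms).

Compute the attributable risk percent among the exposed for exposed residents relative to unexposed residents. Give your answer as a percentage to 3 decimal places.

AR% = (0.3960 − 0.0880) / 0.3960 = 0.7778 → 77.778%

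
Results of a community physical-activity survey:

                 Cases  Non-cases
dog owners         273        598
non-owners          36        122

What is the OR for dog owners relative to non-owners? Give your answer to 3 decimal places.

odds, dog owners = 273/598 = 0.4565
odds, non-owners = 36/122 = 0.2951
OR = 0.4565 / 0.2951 = 1.547

OR = 1.547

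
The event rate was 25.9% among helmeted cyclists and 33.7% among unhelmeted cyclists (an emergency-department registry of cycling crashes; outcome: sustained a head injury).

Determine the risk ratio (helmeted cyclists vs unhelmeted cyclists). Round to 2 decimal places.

RR = 0.2590 / 0.3370 = 0.77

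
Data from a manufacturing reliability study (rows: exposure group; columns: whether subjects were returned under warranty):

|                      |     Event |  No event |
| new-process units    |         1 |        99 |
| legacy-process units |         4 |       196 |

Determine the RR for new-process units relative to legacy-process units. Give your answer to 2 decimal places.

risk, new-process units = 1/100 = 0.01000
risk, legacy-process units = 4/200 = 0.02000
RR = 0.01000 / 0.02000 = 0.50

RR ≈ 0.50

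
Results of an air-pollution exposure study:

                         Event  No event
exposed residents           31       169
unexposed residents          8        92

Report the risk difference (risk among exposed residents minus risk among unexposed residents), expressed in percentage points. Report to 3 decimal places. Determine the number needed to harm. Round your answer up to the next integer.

RD = 7.500; NNH = 14

risk, exposed residents = 31/200 = 0.1550
risk, unexposed residents = 8/100 = 0.0800
risk difference = 0.1550 − 0.0800 = 0.0750 → 7.500 percentage points
absolute risk difference = 0.075000
1 / 0.075000 = 13.333 → round up → 14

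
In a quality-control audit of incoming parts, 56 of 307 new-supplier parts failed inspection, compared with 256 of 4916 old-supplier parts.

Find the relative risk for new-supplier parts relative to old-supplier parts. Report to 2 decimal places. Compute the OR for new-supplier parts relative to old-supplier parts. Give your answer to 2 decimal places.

risk, new-supplier parts = 56/307 = 0.1824
risk, old-supplier parts = 256/4916 = 0.0521
RR = 0.1824 / 0.0521 = 3.50
odds, new-supplier parts = 56/251 = 0.2231
odds, old-supplier parts = 256/4660 = 0.0549
OR = 0.2231 / 0.0549 = 4.06

RR = 3.50; OR = 4.06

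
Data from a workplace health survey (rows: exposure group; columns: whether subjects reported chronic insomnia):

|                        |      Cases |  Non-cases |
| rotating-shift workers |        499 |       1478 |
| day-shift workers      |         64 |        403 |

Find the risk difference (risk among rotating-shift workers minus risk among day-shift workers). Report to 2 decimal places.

risk, rotating-shift workers = 499/1977 = 0.2524
risk, day-shift workers = 64/467 = 0.1370
risk difference = 0.2524 − 0.1370 = 0.12

RD: 0.12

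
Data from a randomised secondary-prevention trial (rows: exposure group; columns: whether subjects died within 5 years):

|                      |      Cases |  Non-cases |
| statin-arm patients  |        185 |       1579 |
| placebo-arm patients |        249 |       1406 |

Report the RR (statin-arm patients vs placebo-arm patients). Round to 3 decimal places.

RR ≈ 0.697

risk, statin-arm patients = 185/1764 = 0.1049
risk, placebo-arm patients = 249/1655 = 0.1505
RR = 0.1049 / 0.1505 = 0.697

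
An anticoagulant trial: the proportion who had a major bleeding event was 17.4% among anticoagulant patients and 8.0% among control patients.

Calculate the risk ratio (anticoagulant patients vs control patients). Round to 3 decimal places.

RR = 0.1740 / 0.0800 = 2.175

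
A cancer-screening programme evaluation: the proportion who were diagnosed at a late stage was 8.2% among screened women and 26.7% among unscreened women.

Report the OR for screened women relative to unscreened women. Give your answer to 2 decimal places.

OR = 0.25

odds, screened women = 0.0820/0.9180 = 0.0893
odds, unscreened women = 0.2670/0.7330 = 0.3643
OR = 0.0893 / 0.3643 = 0.25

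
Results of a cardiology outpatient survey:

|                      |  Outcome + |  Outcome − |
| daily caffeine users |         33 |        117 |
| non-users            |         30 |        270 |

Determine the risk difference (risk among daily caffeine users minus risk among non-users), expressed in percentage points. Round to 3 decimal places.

12.000

risk, daily caffeine users = 33/150 = 0.2200
risk, non-users = 30/300 = 0.1000
risk difference = 0.2200 − 0.1000 = 0.1200 → 12.000 percentage points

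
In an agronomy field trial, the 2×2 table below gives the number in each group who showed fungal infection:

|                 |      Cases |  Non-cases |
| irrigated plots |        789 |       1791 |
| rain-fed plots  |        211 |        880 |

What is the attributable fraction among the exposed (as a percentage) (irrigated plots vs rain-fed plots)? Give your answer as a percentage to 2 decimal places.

36.76%

risk, irrigated plots = 789/2580 = 0.3058
risk, rain-fed plots = 211/1091 = 0.1934
AR% = (0.3058 − 0.1934) / 0.3058 = 0.3676 → 36.76%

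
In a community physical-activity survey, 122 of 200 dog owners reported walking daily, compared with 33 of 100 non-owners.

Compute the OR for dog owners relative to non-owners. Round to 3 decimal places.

OR = (122 × 67) / (78 × 33) = 8174/2574 ≈ 3.176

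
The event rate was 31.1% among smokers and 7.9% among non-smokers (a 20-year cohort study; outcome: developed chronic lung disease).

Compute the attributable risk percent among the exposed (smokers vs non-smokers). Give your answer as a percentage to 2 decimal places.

AR% = (0.3110 − 0.0790) / 0.3110 = 0.7460 → 74.60%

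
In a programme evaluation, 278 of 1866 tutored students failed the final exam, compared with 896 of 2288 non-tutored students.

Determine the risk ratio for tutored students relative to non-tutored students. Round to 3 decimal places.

risk, tutored students = 278/1866 = 0.1490
risk, non-tutored students = 896/2288 = 0.3916
RR = 0.1490 / 0.3916 = 0.380

RR: 0.380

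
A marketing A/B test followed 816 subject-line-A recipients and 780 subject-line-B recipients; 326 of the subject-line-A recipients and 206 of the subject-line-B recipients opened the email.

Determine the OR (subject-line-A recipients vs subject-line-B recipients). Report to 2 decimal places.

OR = (326 × 574) / (490 × 206) = 187124/100940 ≈ 1.85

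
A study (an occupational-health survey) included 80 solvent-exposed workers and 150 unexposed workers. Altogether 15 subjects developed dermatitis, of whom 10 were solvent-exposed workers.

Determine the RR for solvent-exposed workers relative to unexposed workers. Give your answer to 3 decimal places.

solvent-exposed workers without the outcome: 80 − 10 = 70
unexposed workers with the outcome: 15 − 10 = 5
unexposed workers without the outcome: 150 − 5 = 145
risk, solvent-exposed workers = 10/80 = 0.12500
risk, unexposed workers = 5/150 = 0.03333
RR = 0.12500 / 0.03333 = 3.750

3.750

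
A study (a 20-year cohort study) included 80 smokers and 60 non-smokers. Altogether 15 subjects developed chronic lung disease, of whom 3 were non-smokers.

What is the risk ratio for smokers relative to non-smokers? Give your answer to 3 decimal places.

3.000

smokers with the outcome: 15 − 3 = 12
smokers without the outcome: 80 − 12 = 68
non-smokers without the outcome: 60 − 3 = 57
risk, smokers = 12/80 = 0.1500
risk, non-smokers = 3/60 = 0.0500
RR = 0.1500 / 0.0500 = 3.000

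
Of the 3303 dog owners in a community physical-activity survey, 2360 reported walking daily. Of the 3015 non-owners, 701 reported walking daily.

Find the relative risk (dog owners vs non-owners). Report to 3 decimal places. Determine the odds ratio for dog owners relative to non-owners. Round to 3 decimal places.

risk, dog owners = 2360/3303 = 0.7145
risk, non-owners = 701/3015 = 0.2325
RR = 0.7145 / 0.2325 = 3.073
OR = (2360 × 2314) / (943 × 701) = 5461040/661043 ≈ 8.261

RR = 3.073; OR = 8.261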